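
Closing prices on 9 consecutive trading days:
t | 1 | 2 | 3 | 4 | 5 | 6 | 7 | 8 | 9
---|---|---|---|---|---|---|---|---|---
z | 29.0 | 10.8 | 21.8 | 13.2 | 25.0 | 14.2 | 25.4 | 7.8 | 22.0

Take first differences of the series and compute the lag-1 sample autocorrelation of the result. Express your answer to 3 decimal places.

-0.775

First differences Δz: -18.2, 11.0, -8.6, 11.8, -10.8, 11.2, -17.6, 14.2
Mean of differences = -0.8750
Numerator Σ(Δz_t−Δz̄)(Δz_{t+1}−Δz̄) = -1095.1106
Denominator Σ(Δz_t−Δz̄)² = 1412.7950
r_1(Δz) = -1095.1106 / 1412.7950 = -0.775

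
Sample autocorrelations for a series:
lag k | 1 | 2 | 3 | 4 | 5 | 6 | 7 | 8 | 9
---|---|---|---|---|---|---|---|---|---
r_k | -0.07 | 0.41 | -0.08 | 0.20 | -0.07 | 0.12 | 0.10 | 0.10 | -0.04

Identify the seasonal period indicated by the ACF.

2

The largest autocorrelation is r_2 = 0.41, with a weaker echo at lag 4 (0.20); the remaining lags stay at or below 0.12.
The dominant spike at lag 2 indicates a seasonal period of 2.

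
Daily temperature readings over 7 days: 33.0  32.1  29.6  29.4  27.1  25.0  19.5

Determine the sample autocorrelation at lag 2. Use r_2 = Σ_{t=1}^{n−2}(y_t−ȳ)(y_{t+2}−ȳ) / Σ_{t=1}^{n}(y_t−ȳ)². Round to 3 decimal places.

0.123

Mean ȳ = (33.0 + 32.1 + 29.6 + 29.4 + 27.1 + 25.0 + 19.5)/7 = 27.9571
Deviations from mean: 5.0429, 4.1429, 1.6429, 1.4429, -0.8571, -2.9571, -8.4571
Numerator Σ_{t=1}^{5}(y_t−ȳ)(y_{t+2}−ȳ) = 15.8363
Denominator Σ(y_t−ȳ)² = 128.3771
r_2 = 15.8363 / 128.3771 = 0.123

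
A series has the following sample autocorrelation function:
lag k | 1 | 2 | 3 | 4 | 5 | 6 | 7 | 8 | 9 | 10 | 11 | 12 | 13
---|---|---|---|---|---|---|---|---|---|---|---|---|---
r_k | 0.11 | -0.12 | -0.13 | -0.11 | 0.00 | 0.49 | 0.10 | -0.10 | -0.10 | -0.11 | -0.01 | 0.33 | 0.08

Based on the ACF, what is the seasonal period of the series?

6

The largest autocorrelation is r_6 = 0.49, with a weaker echo at lag 12 (0.33); the remaining lags stay at or below 0.11.
The dominant spike at lag 6 indicates a seasonal period of 6.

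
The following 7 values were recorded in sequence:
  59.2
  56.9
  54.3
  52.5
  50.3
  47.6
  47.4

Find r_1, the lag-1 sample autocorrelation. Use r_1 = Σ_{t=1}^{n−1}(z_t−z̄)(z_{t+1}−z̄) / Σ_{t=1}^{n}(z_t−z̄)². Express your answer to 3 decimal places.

Mean z̄ = (59.2 + 56.9 + 54.3 + 52.5 + 50.3 + 47.6 + 47.4)/7 = 52.6000
Deviations from mean: 6.6000, 4.3000, 1.7000, -0.1000, -2.3000, -5.0000, -5.2000
Σ(z_t−z̄)(z_{t+1}−z̄) = (28.3800) + (7.3100) + (-0.1700) + (0.2300) + (11.5000) + (26.0000) = 73.2500
Denominator Σ(z_t−z̄)² = 122.2800
r_1 = 73.2500 / 122.2800 = 0.599

0.599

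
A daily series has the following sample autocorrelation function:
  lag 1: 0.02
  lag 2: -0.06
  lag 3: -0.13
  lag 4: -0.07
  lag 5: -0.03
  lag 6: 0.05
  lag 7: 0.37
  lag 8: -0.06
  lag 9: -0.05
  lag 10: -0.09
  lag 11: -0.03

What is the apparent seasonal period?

7

The largest autocorrelation is r_7 = 0.37; the remaining lags stay at or below 0.05.
The dominant spike at lag 7 indicates a seasonal period of 7.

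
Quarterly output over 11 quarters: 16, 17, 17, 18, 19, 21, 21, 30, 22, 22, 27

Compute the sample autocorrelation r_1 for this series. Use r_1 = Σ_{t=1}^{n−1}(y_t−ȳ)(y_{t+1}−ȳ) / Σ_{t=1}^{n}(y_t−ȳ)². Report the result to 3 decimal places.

Mean ȳ = (16 + 17 + 17 + 18 + 19 + 21 + 21 + 30 + 22 + 22 + 27)/11 = 20.9091
Numerator Σ_{t=1}^{10}(y_t−ȳ)(y_{t+1}−ȳ) = 69.8099
Denominator Σ(y_t−ȳ)² = 188.9091
r_1 = 69.8099 / 188.9091 = 0.370

0.370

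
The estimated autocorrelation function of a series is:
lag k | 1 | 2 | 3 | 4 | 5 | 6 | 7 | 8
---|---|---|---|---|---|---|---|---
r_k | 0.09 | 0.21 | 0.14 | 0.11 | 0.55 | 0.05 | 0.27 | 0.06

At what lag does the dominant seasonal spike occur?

5

The largest autocorrelation is r_5 = 0.55; the remaining lags stay at or below 0.27.
The dominant spike at lag 5 indicates a seasonal period of 5.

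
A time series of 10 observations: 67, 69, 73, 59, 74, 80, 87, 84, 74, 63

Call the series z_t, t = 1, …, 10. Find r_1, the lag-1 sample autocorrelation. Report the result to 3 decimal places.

Mean z̄ = (67 + 69 + 73 + 59 + 74 + 80 + 87 + 84 + 74 + 63)/10 = 73.0000
Numerator Σ_{t=1}^{9}(z_t−z̄)(z_{t+1}−z̄) = 270.0000
Denominator Σ(z_t−z̄)² = 716.0000
r_1 = 270.0000 / 716.0000 = 0.377

0.377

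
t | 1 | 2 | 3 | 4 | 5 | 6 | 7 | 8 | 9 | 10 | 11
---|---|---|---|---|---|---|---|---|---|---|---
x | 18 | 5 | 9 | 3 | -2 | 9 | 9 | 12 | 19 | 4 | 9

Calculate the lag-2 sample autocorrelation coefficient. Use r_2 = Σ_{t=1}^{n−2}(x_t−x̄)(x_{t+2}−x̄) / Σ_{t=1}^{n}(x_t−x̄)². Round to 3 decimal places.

0.019

Mean x̄ = (18 + 5 + 9 + 3 − 2 + 9 + 9 + 12 + 19 + 4 + 9)/11 = 8.6364
Numerator Σ_{t=1}^{9}(x_t−x̄)(x_{t+2}−x̄) = 7.2810
Denominator Σ(x_t−x̄)² = 386.5455
r_2 = 7.2810 / 386.5455 = 0.019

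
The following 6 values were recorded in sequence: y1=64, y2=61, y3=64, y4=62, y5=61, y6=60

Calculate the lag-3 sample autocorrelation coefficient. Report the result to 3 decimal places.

Mean ȳ = (64 + 61 + 64 + 62 + 61 + 60)/6 = 62.0000
Deviations from mean: 2.0000, -1.0000, 2.0000, 0.0000, -1.0000, -2.0000
Σ(y_t−ȳ)(y_{t+3}−ȳ) = (0.0000) + (1.0000) + (-4.0000) = -3.0000
Denominator Σ(y_t−ȳ)² = 14.0000
r_3 = -3.0000 / 14.0000 = -0.214

-0.214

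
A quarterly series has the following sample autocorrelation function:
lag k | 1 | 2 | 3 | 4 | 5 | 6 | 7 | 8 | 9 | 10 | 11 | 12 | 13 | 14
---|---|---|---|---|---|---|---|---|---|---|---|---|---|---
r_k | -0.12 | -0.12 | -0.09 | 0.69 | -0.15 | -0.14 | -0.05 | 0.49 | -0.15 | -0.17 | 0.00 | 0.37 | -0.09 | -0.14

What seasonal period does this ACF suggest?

4

The largest autocorrelation is r_4 = 0.69, with weaker echoes at lags 8 (0.49) and 12 (0.37); the remaining lags stay at or below 0.00.
The dominant spike at lag 4 indicates a seasonal period of 4.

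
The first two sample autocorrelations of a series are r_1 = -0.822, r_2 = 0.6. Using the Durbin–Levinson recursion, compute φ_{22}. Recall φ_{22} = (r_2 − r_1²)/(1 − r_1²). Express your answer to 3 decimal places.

φ_{22} = (r_2 − r_1²) / (1 − r_1²)
r_1² = (-0.822)² = 0.675684
Numerator = 0.6 − 0.6757 = -0.0757; denominator = 1 − 0.6757 = 0.3243
φ_{22} = -0.0757 / 0.3243 = -0.233

-0.233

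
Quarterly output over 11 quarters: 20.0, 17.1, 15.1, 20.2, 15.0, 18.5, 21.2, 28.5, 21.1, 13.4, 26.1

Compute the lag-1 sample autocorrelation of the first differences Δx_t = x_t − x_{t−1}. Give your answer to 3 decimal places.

First differences Δx: -2.9, -2.0, 5.1, -5.2, 3.5, 2.7, 7.3, -7.4, -7.7, 12.7
Mean of differences = 0.6100
Numerator Σ(Δx_t−Δx̄)(Δx_{t+1}−Δx̄) = -112.9051
Denominator Σ(Δx_t−Δx̄)² = 409.9090
r_1(Δx) = -112.9051 / 409.9090 = -0.275

-0.275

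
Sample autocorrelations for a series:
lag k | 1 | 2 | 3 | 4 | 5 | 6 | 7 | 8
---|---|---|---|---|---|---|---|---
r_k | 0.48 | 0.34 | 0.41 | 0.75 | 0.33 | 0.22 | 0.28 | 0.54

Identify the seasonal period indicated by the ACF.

The largest autocorrelation is r_4 = 0.75, with a weaker echo at lag 8 (0.54); the remaining lags stay at or below 0.48. The elevated value at lag 1 (0.48), dropping to 0.34 at lag 2, reflects decaying short-term dependence rather than seasonality.
The dominant spike at lag 4 indicates a seasonal period of 4.

4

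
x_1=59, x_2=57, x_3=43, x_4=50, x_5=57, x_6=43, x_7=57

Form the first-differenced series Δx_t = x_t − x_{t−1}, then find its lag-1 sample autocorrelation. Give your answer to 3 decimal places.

-0.464

First differences Δx: -2, -14, 7, 7, -14, 14
Mean of differences = -0.3333
Numerator Σ(Δx_t−Δx̄)(Δx_{t+1}−Δx̄) = -319.7778
Denominator Σ(Δx_t−Δx̄)² = 689.3333
r_1(Δx) = -319.7778 / 689.3333 = -0.464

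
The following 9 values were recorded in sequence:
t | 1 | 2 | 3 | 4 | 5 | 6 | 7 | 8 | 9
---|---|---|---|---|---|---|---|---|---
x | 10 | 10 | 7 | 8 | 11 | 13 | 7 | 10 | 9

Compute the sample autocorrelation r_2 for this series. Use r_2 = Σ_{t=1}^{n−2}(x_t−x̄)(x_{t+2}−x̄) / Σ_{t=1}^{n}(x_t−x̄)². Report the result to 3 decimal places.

-0.392

Mean x̄ = (10 + 10 + 7 + 8 + 11 + 13 + 7 + 10 + 9)/9 = 9.4444
Σ(x_t−x̄)(x_{t+2}−x̄) = (-1.3580) + (-0.8025) + (-3.8025) + (-5.1358) + (-3.8025) + (1.9753) + (1.0864) = -11.8395
Denominator Σ(x_t−x̄)² = 30.2222
r_2 = -11.8395 / 30.2222 = -0.392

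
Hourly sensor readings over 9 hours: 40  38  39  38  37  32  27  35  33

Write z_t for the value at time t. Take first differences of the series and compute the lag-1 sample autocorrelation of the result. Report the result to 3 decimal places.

-0.264

First differences Δz: -2, 1, -1, -1, -5, -5, 8, -2
Mean of differences = -0.8750
Numerator Σ(Δz_t−Δz̄)(Δz_{t+1}−Δz̄) = -31.3906
Denominator Σ(Δz_t−Δz̄)² = 118.8750
r_1(Δz) = -31.3906 / 118.8750 = -0.264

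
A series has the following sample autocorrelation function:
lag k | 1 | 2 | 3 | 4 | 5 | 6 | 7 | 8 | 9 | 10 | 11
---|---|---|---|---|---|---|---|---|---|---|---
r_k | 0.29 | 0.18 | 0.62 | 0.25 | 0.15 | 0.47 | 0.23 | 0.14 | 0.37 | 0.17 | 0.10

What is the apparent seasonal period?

The largest autocorrelation is r_3 = 0.62, with weaker echoes at lags 6 (0.47) and 9 (0.37); the remaining lags stay at or below 0.29. The elevated value at lag 1 (0.29), dropping to 0.18 at lag 2, reflects decaying short-term dependence rather than seasonality.
The dominant spike at lag 3 indicates a seasonal period of 3.

3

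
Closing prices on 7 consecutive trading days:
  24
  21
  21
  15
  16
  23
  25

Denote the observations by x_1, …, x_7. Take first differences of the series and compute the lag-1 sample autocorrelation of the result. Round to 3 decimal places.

First differences Δx: -3, 0, -6, 1, 7, 2
Mean of differences = 0.1667
Numerator Σ(Δx_t−Δx̄)(Δx_{t+1}−Δx̄) = 14.6389
Denominator Σ(Δx_t−Δx̄)² = 98.8333
r_1(Δx) = 14.6389 / 98.8333 = 0.148

0.148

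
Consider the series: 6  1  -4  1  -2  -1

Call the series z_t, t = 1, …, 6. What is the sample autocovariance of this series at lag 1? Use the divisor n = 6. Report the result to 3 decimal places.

Mean z̄ = (6 + 1 − 4 + 1 − 2 − 1)/6 = 0.1667
Deviations: 5.8333, 0.8333, -4.1667, 0.8333, -2.1667, -1.1667
Σ_{t=1}^{5}(z_t−z̄)(z_{t+1}−z̄) = -1.3611
γ_1 = -1.3611 / 6 = -0.227

-0.227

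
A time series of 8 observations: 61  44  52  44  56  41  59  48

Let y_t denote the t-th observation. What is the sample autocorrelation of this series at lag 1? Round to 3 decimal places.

-0.699

Mean ȳ = (61 + 44 + 52 + 44 + 56 + 41 + 59 + 48)/8 = 50.6250
Deviations from mean: 10.3750, -6.6250, 1.3750, -6.6250, 5.3750, -9.6250, 8.3750, -2.6250
Numerator Σ_{t=1}^{7}(y_t−ȳ)(y_{t+1}−ȳ) = -276.8906
Denominator Σ(y_t−ȳ)² = 395.8750
r_1 = -276.8906 / 395.8750 = -0.699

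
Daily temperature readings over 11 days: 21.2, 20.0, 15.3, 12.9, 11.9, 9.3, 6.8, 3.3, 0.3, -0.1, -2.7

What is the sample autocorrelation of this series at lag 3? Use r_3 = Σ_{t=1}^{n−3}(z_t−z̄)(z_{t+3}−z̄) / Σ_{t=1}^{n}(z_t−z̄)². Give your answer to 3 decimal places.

0.211

Mean z̄ = (21.2 + 20.0 + 15.3 + 12.9 + 11.9 + 9.3 + 6.8 + 3.3 + 0.3 − 0.1 − 2.7)/11 = 8.9273
Numerator Σ_{t=1}^{8}(z_t−z̄)(z_{t+3}−z̄) = 140.2860
Denominator Σ(z_t−z̄)² = 665.9018
r_3 = 140.2860 / 665.9018 = 0.211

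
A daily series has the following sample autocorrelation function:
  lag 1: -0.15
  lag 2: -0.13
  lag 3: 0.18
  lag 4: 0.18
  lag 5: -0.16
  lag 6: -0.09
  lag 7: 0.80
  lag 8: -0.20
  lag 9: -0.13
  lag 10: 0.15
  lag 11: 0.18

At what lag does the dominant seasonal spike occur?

7

The largest autocorrelation is r_7 = 0.80; the remaining lags stay at or below 0.18.
The dominant spike at lag 7 indicates a seasonal period of 7.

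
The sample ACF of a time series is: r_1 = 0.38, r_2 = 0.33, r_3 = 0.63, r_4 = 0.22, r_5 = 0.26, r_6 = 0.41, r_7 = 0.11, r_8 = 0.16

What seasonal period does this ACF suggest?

3

The largest autocorrelation is r_3 = 0.63, with a weaker echo at lag 6 (0.41); the remaining lags stay at or below 0.38. The elevated value at lag 1 (0.38), dropping to 0.33 at lag 2, reflects decaying short-term dependence rather than seasonality.
The dominant spike at lag 3 indicates a seasonal period of 3.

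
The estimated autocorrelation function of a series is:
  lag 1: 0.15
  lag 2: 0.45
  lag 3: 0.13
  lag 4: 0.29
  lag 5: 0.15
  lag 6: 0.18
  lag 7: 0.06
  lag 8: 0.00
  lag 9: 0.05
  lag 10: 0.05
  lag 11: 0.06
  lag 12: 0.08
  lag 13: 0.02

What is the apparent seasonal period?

The largest autocorrelation is r_2 = 0.45, with weaker echoes at lags 4 (0.29) and 6 (0.18); the remaining lags stay at or below 0.15.
The dominant spike at lag 2 indicates a seasonal period of 2.

2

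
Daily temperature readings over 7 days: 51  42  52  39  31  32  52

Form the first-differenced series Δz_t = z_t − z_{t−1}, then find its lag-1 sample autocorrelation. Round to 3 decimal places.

-0.126

First differences Δz: -9, 10, -13, -8, 1, 20
Mean of differences = 0.1667
Numerator Σ(Δz_t−Δz̄)(Δz_{t+1}−Δz̄) = -102.3611
Denominator Σ(Δz_t−Δz̄)² = 814.8333
r_1(Δz) = -102.3611 / 814.8333 = -0.126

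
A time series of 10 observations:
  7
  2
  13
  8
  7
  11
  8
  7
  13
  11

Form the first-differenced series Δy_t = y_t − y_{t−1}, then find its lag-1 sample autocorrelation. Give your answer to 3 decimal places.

-0.597

First differences Δy: -5, 11, -5, -1, 4, -3, -1, 6, -2
Mean of differences = 0.4444
Numerator Σ(Δy_t−Δȳ)(Δy_{t+1}−Δȳ) = -141.0864
Denominator Σ(Δy_t−Δȳ)² = 236.2222
r_1(Δy) = -141.0864 / 236.2222 = -0.597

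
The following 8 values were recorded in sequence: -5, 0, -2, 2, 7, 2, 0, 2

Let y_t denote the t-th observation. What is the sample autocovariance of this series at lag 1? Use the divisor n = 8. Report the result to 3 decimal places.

Mean ȳ = (-5 + 0 − 2 + 2 + 7 + 2 + 0 + 2)/8 = 0.7500
Deviations: -5.7500, -0.7500, -2.7500, 1.2500, 6.2500, 1.2500, -0.7500, 1.2500
Σ_{t=1}^{7}(y_t−ȳ)(y_{t+1}−ȳ) = 16.6875
γ_1 = 16.6875 / 8 = 2.086

2.086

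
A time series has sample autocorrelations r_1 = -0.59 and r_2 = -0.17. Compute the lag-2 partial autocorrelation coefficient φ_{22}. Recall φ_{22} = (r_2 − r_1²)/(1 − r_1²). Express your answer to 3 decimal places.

φ_{22} = (r_2 − r_1²) / (1 − r_1²)
r_1² = (-0.59)² = 0.3481
Numerator = -0.17 − 0.3481 = -0.5181; denominator = 1 − 0.3481 = 0.6519
φ_{22} = -0.5181 / 0.6519 = -0.795

-0.795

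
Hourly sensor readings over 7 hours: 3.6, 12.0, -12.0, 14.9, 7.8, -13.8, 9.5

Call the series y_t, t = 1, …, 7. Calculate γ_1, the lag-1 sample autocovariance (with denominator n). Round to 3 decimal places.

Mean ȳ = (3.6 + 12.0 − 12.0 + 14.9 + 7.8 − 13.8 + 9.5)/7 = 3.1429
Deviations: 0.4571, 8.8571, -15.1429, 11.7571, 4.6571, -16.9429, 6.3571
Σ_{t=1}^{6}(y_t−ȳ)(y_{t+1}−ȳ) = -439.9690
γ_1 = -439.9690 / 7 = -62.853

-62.853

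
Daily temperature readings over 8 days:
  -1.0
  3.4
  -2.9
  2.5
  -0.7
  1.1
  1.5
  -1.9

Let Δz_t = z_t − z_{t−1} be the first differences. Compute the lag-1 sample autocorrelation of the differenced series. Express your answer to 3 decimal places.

-0.756

First differences Δz: 4.4, -6.3, 5.4, -3.2, 1.8, 0.4, -3.4
Mean of differences = -0.1286
Numerator Σ(Δz_t−Δz̄)(Δz_{t+1}−Δz̄) = -85.6808
Denominator Σ(Δz_t−Δz̄)² = 113.2943
r_1(Δz) = -85.6808 / 113.2943 = -0.756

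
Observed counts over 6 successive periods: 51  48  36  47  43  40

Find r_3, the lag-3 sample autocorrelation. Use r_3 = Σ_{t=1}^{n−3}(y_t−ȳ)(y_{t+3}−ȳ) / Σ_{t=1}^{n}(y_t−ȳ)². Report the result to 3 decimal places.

Mean ȳ = (51 + 48 + 36 + 47 + 43 + 40)/6 = 44.1667
Deviations from mean: 6.8333, 3.8333, -8.1667, 2.8333, -1.1667, -4.1667
Numerator Σ_{t=1}^{3}(y_t−ȳ)(y_{t+3}−ȳ) = 48.9167
Denominator Σ(y_t−ȳ)² = 154.8333
r_3 = 48.9167 / 154.8333 = 0.316

0.316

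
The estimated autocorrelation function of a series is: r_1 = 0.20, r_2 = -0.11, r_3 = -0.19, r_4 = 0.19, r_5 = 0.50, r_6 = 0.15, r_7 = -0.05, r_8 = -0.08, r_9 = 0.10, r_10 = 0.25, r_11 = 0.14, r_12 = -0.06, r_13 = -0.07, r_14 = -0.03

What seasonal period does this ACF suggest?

The largest autocorrelation is r_5 = 0.50, with a weaker echo at lag 10 (0.25); the remaining lags stay at or below 0.20.
The dominant spike at lag 5 indicates a seasonal period of 5.

5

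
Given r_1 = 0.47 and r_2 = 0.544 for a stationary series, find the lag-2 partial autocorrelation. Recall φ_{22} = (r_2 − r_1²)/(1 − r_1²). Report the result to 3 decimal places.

0.415

φ_{22} = (r_2 − r_1²) / (1 − r_1²)
r_1² = (0.47)² = 0.2209
Numerator = 0.544 − 0.2209 = 0.3231; denominator = 1 − 0.2209 = 0.7791
φ_{22} = 0.3231 / 0.7791 = 0.415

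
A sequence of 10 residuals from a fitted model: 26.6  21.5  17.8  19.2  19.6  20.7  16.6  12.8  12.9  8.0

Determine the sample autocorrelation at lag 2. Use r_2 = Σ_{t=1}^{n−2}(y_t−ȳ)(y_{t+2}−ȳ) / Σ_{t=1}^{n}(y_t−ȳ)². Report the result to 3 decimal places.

Mean ȳ = (26.6 + 21.5 + 17.8 + 19.2 + 19.6 + 20.7 + 16.6 + 12.8 + 12.9 + 8.0)/10 = 17.5700
Numerator Σ_{t=1}^{8}(y_t−ȳ)(y_{t+2}−ȳ) = 47.3312
Denominator Σ(y_t−ȳ)² = 250.7010
r_2 = 47.3312 / 250.7010 = 0.189

0.189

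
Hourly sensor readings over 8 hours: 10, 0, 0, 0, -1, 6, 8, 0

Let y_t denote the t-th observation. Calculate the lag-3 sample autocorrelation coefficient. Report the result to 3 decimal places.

-0.163

Mean ȳ = (10 + 0 + 0 + 0 − 1 + 6 + 8 + 0)/8 = 2.8750
Numerator Σ_{t=1}^{5}(y_t−ȳ)(y_{t+3}−ȳ) = -21.9219
Denominator Σ(y_t−ȳ)² = 134.8750
r_3 = -21.9219 / 134.8750 = -0.163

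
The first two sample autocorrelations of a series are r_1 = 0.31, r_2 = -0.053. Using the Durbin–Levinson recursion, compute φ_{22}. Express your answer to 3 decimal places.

φ_{22} = (r_2 − r_1²) / (1 − r_1²)
r_1² = (0.31)² = 0.0961
Numerator = -0.053 − 0.0961 = -0.1491; denominator = 1 − 0.0961 = 0.9039
φ_{22} = -0.1491 / 0.9039 = -0.165

-0.165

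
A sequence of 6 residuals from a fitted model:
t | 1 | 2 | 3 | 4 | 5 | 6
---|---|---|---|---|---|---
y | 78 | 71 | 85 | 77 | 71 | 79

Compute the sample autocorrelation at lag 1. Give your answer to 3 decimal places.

Mean ȳ = (78 + 71 + 85 + 77 + 71 + 79)/6 = 76.8333
Deviations from mean: 1.1667, -5.8333, 8.1667, 0.1667, -5.8333, 2.1667
Σ(y_t−ȳ)(y_{t+1}−ȳ) = (-6.8056) + (-47.6389) + (1.3611) + (-0.9722) + (-12.6389) = -66.6944
Denominator Σ(y_t−ȳ)² = 140.8333
r_1 = -66.6944 / 140.8333 = -0.474

-0.474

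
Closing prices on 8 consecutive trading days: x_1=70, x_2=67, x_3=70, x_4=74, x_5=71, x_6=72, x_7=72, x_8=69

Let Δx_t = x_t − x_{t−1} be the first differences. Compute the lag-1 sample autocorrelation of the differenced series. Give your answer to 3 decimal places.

First differences Δx: -3, 3, 4, -3, 1, 0, -3
Mean of differences = -0.1429
Numerator Σ(Δx_t−Δx̄)(Δx_{t+1}−Δx̄) = -11.3061
Denominator Σ(Δx_t−Δx̄)² = 52.8571
r_1(Δx) = -11.3061 / 52.8571 = -0.214

-0.214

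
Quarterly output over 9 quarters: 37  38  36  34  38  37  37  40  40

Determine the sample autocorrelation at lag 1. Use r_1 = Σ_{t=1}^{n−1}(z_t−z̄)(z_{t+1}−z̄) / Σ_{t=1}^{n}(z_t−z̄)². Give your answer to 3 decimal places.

0.261

Mean z̄ = (37 + 38 + 36 + 34 + 38 + 37 + 37 + 40 + 40)/9 = 37.4444
Numerator Σ_{t=1}^{8}(z_t−z̄)(z_{t+1}−z̄) = 7.3580
Denominator Σ(z_t−z̄)² = 28.2222
r_1 = 7.3580 / 28.2222 = 0.261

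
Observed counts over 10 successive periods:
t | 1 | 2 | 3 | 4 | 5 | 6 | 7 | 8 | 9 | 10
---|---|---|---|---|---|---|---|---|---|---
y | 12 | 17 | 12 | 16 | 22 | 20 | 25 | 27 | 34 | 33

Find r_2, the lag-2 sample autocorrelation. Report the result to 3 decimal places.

0.392

Mean ȳ = (12 + 17 + 12 + 16 + 22 + 20 + 25 + 27 + 34 + 33)/10 = 21.8000
Numerator Σ_{t=1}^{8}(y_t−ȳ)(y_{t+2}−ȳ) = 220.9200
Denominator Σ(y_t−ȳ)² = 563.6000
r_2 = 220.9200 / 563.6000 = 0.392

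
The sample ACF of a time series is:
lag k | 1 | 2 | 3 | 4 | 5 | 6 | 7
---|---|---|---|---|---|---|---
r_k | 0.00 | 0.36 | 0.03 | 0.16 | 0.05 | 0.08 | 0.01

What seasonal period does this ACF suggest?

2

The largest autocorrelation is r_2 = 0.36, with a weaker echo at lag 4 (0.16); the remaining lags stay at or below 0.08.
The dominant spike at lag 2 indicates a seasonal period of 2.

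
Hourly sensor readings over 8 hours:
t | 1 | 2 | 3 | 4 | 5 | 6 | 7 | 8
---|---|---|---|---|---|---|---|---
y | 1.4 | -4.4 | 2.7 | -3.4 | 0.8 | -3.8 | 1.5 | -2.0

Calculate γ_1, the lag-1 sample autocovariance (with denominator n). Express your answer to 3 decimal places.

-6.054

Mean ȳ = (1.4 − 4.4 + 2.7 − 3.4 + 0.8 − 3.8 + 1.5 − 2.0)/8 = -0.9000
Σ_{t=1}^{7}(y_t−ȳ)(y_{t+1}−ȳ) = -48.4300
γ_1 = -48.4300 / 8 = -6.054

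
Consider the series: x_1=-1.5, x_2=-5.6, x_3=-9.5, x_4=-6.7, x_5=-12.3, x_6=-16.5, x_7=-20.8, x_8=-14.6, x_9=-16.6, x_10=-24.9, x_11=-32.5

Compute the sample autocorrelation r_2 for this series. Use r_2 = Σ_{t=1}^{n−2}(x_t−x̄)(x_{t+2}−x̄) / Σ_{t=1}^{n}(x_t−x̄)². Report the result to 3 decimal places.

Mean x̄ = (-1.5 − 5.6 − 9.5 − 6.7 − 12.3 − 16.5 − 20.8 − 14.6 − 16.6 − 24.9 − 32.5)/11 = -14.6818
Numerator Σ_{t=1}^{9}(x_t−x̄)(x_{t+2}−x̄) = 168.9821
Denominator Σ(x_t−x̄)² = 818.7964
r_2 = 168.9821 / 818.7964 = 0.206

0.206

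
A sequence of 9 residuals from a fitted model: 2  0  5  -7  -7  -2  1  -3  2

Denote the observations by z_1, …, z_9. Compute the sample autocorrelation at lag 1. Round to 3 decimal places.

Mean z̄ = (2 + 0 + 5 − 7 − 7 − 2 + 1 − 3 + 2)/9 = -1.0000
Numerator Σ_{t=1}^{8}(z_t−z̄)(z_{t+1}−z̄) = 3.0000
Denominator Σ(z_t−z̄)² = 136.0000
r_1 = 3.0000 / 136.0000 = 0.022

0.022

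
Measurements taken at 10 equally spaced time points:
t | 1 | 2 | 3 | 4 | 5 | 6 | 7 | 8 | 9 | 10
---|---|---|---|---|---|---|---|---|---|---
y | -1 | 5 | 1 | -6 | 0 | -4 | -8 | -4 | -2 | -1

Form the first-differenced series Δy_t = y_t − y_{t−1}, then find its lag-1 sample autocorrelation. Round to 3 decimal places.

First differences Δy: 6, -4, -7, 6, -4, -4, 4, 2, 1
Mean of differences = 0.0000
Numerator Σ(Δy_t−Δȳ)(Δy_{t+1}−Δȳ) = -52.0000
Denominator Σ(Δy_t−Δȳ)² = 190.0000
r_1(Δy) = -52.0000 / 190.0000 = -0.274

-0.274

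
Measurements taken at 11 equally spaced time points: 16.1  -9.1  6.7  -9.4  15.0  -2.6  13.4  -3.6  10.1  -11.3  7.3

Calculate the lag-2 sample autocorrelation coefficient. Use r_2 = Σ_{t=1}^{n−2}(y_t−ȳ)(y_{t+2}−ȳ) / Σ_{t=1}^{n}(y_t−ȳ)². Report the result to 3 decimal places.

Mean ȳ = (16.1 − 9.1 + 6.7 − 9.4 + 15.0 − 2.6 + 13.4 − 3.6 + 10.1 − 11.3 + 7.3)/11 = 2.9636
Numerator Σ_{t=1}^{9}(y_t−ȳ)(y_{t+2}−ȳ) = 673.1701
Denominator Σ(y_t−ȳ)² = 1085.9255
r_2 = 673.1701 / 1085.9255 = 0.620

0.620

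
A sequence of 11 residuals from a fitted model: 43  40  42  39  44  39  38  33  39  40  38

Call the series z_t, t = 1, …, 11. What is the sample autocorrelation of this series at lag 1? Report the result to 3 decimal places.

0.116

Mean z̄ = (43 + 40 + 42 + 39 + 44 + 39 + 38 + 33 + 39 + 40 + 38)/11 = 39.5455
Numerator Σ_{t=1}^{10}(z_t−z̄)(z_{t+1}−z̄) = 10.0661
Denominator Σ(z_t−z̄)² = 86.7273
r_1 = 10.0661 / 86.7273 = 0.116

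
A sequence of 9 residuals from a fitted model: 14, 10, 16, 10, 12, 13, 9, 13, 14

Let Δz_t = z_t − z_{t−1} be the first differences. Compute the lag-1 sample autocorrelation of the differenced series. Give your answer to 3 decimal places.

-0.683

First differences Δz: -4, 6, -6, 2, 1, -4, 4, 1
Mean of differences = 0.0000
Numerator Σ(Δz_t−Δz̄)(Δz_{t+1}−Δz̄) = -86.0000
Denominator Σ(Δz_t−Δz̄)² = 126.0000
r_1(Δz) = -86.0000 / 126.0000 = -0.683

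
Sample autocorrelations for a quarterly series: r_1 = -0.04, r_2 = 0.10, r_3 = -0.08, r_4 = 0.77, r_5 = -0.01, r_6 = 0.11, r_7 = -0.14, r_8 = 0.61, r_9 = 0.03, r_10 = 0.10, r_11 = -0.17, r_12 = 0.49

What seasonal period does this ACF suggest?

4

The largest autocorrelation is r_4 = 0.77, with weaker echoes at lags 8 (0.61) and 12 (0.49); the remaining lags stay at or below 0.11.
The dominant spike at lag 4 indicates a seasonal period of 4.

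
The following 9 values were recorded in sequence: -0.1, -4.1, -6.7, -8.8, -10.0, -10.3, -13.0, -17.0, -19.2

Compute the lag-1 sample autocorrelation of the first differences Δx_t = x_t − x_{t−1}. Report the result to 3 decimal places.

First differences Δx: -4.0, -2.6, -2.1, -1.2, -0.3, -2.7, -4.0, -2.2
Mean of differences = -2.3875
Numerator Σ(Δx_t−Δx̄)(Δx_{t+1}−Δx̄) = 2.6511
Denominator Σ(Δx_t−Δx̄)² = 11.2288
r_1(Δx) = 2.6511 / 11.2288 = 0.236

0.236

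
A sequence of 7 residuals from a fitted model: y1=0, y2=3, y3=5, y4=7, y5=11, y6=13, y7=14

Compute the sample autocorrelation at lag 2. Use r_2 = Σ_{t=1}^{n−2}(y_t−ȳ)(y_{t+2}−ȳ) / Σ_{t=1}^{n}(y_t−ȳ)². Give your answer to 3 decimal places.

0.192

Mean ȳ = (0 + 3 + 5 + 7 + 11 + 13 + 14)/7 = 7.5714
Deviations from mean: -7.5714, -4.5714, -2.5714, -0.5714, 3.4286, 5.4286, 6.4286
Σ(y_t−ȳ)(y_{t+2}−ȳ) = (19.4694) + (2.6122) + (-8.8163) + (-3.1020) + (22.0408) = 32.2041
Denominator Σ(y_t−ȳ)² = 167.7143
r_2 = 32.2041 / 167.7143 = 0.192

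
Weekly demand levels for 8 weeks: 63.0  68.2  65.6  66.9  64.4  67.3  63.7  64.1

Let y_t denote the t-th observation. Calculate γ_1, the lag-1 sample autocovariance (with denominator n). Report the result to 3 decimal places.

Mean ȳ = (63.0 + 68.2 + 65.6 + 66.9 + 64.4 + 67.3 + 63.7 + 64.1)/8 = 65.4000
Deviations: -2.4000, 2.8000, 0.2000, 1.5000, -1.0000, 1.9000, -1.7000, -1.3000
Σ_{t=1}^{7}(y_t−ȳ)(y_{t+1}−ȳ) = -10.2800
γ_1 = -10.2800 / 8 = -1.285

-1.285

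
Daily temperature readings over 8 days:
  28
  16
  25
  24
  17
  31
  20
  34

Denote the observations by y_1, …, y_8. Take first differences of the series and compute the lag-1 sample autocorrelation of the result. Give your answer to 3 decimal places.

First differences Δy: -12, 9, -1, -7, 14, -11, 14
Mean of differences = 0.8571
Numerator Σ(Δy_t−Δȳ)(Δy_{t+1}−Δȳ) = -520.1633
Denominator Σ(Δy_t−Δȳ)² = 782.8571
r_1(Δy) = -520.1633 / 782.8571 = -0.664

-0.664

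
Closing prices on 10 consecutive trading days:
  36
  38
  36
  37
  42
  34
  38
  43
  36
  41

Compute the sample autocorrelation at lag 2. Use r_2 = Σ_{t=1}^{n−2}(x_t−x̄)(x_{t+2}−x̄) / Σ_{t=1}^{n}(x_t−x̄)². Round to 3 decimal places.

Mean x̄ = (36 + 38 + 36 + 37 + 42 + 34 + 38 + 43 + 36 + 41)/10 = 38.1000
Numerator Σ_{t=1}^{8}(x_t−x̄)(x_{t+2}−x̄) = -5.2200
Denominator Σ(x_t−x̄)² = 78.9000
r_2 = -5.2200 / 78.9000 = -0.066

-0.066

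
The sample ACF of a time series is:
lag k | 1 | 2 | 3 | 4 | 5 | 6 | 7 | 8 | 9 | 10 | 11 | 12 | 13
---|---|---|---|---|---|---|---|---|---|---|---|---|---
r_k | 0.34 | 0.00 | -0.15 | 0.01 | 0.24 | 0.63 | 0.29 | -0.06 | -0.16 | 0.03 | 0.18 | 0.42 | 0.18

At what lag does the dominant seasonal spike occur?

6

The largest autocorrelation is r_6 = 0.63, with a weaker echo at lag 12 (0.42); the remaining lags stay at or below 0.34. The elevated value at lag 1 (0.34), dropping to 0.00 at lag 2, reflects decaying short-term dependence rather than seasonality.
The dominant spike at lag 6 indicates a seasonal period of 6.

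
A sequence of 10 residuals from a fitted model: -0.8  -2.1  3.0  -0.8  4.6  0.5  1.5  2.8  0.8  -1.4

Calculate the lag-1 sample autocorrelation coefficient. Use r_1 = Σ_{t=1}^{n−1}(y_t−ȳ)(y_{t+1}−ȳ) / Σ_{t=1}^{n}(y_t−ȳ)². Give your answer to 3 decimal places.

Mean ȳ = (-0.8 − 2.1 + 3.0 − 0.8 + 4.6 + 0.5 + 1.5 + 2.8 + 0.8 − 1.4)/10 = 0.8100
Numerator Σ_{t=1}^{9}(y_t−ȳ)(y_{t+1}−ȳ) = -11.3291
Denominator Σ(y_t−ȳ)² = 42.2290
r_1 = -11.3291 / 42.2290 = -0.268

-0.268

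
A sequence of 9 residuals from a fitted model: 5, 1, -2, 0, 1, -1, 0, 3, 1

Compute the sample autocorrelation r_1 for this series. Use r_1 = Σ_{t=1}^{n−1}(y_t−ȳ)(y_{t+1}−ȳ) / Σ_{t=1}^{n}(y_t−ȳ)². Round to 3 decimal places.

0.070

Mean ȳ = (5 + 1 − 2 + 0 + 1 − 1 + 0 + 3 + 1)/9 = 0.8889
Numerator Σ_{t=1}^{8}(y_t−ȳ)(y_{t+1}−ȳ) = 2.4321
Denominator Σ(y_t−ȳ)² = 34.8889
r_1 = 2.4321 / 34.8889 = 0.070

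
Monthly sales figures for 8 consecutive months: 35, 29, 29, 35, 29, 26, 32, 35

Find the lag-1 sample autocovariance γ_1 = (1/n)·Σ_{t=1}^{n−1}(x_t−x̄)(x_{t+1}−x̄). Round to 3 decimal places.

Mean x̄ = (35 + 29 + 29 + 35 + 29 + 26 + 32 + 35)/8 = 31.2500
Σ_{t=1}^{7}(x_t−x̄)(x_{t+1}−x̄) = -9.5625
γ_1 = -9.5625 / 8 = -1.195

-1.195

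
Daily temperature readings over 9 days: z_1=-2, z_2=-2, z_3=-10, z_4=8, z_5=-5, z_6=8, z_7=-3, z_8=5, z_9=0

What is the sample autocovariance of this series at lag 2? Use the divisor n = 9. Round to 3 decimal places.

19.195

Mean z̄ = (-2 − 2 − 10 + 8 − 5 + 8 − 3 + 5 + 0)/9 = -0.1111
Σ_{t=1}^{7}(z_t−z̄)(z_{t+2}−z̄) = 172.7531
γ_2 = 172.7531 / 9 = 19.195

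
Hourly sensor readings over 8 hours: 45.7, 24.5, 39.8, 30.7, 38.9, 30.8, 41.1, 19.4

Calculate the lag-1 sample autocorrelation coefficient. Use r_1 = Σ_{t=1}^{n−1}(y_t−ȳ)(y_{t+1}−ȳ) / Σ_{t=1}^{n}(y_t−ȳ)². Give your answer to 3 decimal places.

-0.603

Mean ȳ = (45.7 + 24.5 + 39.8 + 30.7 + 38.9 + 30.8 + 41.1 + 19.4)/8 = 33.8625
Deviations from mean: 11.8375, -9.3625, 5.9375, -3.1625, 5.0375, -3.0625, 7.2375, -14.4625
Σ(y_t−ȳ)(y_{t+1}−ȳ) = (-110.8286) + (-55.5898) + (-18.7773) + (-15.9311) + (-15.4273) + (-22.1648) + (-104.6723) = -343.3914
Denominator Σ(y_t−ȳ)² = 569.3388
r_1 = -343.3914 / 569.3388 = -0.603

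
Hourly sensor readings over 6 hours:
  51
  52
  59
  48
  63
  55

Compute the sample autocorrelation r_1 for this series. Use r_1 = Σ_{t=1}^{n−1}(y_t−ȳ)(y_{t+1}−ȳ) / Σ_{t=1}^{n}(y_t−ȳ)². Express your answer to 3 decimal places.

-0.544

Mean ȳ = (51 + 52 + 59 + 48 + 63 + 55)/6 = 54.6667
Numerator Σ_{t=1}^{5}(y_t−ȳ)(y_{t+1}−ȳ) = -83.4444
Denominator Σ(y_t−ȳ)² = 153.3333
r_1 = -83.4444 / 153.3333 = -0.544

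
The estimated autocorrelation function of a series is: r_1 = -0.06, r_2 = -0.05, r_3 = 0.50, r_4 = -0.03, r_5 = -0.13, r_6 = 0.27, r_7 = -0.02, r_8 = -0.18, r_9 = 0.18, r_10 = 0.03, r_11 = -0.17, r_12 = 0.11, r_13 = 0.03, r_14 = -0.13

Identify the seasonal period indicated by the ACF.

3

The largest autocorrelation is r_3 = 0.50, with weaker echoes at lags 6 (0.27) and 9 (0.18); the remaining lags stay at or below 0.11.
The dominant spike at lag 3 indicates a seasonal period of 3.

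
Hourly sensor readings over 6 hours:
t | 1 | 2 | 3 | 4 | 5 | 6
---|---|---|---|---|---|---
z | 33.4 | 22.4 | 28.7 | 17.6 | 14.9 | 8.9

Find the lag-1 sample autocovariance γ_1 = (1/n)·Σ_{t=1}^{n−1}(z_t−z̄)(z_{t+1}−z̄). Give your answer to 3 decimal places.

16.084

Mean z̄ = (33.4 + 22.4 + 28.7 + 17.6 + 14.9 + 8.9)/6 = 20.9833
Σ_{t=1}^{5}(z_t−z̄)(z_{t+1}−z̄) = 96.5031
γ_1 = 96.5031 / 6 = 16.084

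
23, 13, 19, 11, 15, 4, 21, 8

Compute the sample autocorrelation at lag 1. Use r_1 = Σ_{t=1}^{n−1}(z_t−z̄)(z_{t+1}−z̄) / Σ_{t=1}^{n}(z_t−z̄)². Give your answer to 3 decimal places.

-0.510

Mean z̄ = (23 + 13 + 19 + 11 + 15 + 4 + 21 + 8)/8 = 14.2500
Deviations from mean: 8.7500, -1.2500, 4.7500, -3.2500, 0.7500, -10.2500, 6.7500, -6.2500
Numerator Σ_{t=1}^{7}(z_t−z̄)(z_{t+1}−z̄) = -153.8125
Denominator Σ(z_t−z̄)² = 301.5000
r_1 = -153.8125 / 301.5000 = -0.510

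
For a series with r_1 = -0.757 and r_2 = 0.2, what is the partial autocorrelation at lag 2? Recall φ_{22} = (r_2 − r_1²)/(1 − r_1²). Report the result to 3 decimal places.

-0.874

φ_{22} = (r_2 − r_1²) / (1 − r_1²)
r_1² = (-0.757)² = 0.573049
Numerator = 0.2 − 0.5730 = -0.3730; denominator = 1 − 0.5730 = 0.4270
φ_{22} = -0.3730 / 0.4270 = -0.874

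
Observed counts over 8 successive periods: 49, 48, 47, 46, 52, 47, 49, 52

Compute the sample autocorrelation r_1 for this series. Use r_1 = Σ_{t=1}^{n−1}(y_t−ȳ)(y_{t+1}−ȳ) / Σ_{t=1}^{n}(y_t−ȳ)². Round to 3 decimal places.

-0.234

Mean ȳ = (49 + 48 + 47 + 46 + 52 + 47 + 49 + 52)/8 = 48.7500
Σ(y_t−ȳ)(y_{t+1}−ȳ) = (-0.1875) + (1.3125) + (4.8125) + (-8.9375) + (-5.6875) + (-0.4375) + (0.8125) = -8.3125
Denominator Σ(y_t−ȳ)² = 35.5000
r_1 = -8.3125 / 35.5000 = -0.234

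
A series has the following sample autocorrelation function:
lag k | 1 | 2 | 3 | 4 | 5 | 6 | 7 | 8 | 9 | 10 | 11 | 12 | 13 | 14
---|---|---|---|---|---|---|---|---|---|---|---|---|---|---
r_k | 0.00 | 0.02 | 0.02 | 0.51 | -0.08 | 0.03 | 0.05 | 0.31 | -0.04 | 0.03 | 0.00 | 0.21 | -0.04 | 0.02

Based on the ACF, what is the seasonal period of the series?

4

The largest autocorrelation is r_4 = 0.51, with weaker echoes at lags 8 (0.31) and 12 (0.21); the remaining lags stay at or below 0.05.
The dominant spike at lag 4 indicates a seasonal period of 4.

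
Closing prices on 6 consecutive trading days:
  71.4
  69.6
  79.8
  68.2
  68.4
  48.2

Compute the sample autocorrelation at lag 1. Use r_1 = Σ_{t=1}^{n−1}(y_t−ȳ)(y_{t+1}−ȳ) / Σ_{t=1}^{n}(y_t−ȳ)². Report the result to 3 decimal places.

Mean ȳ = (71.4 + 69.6 + 79.8 + 68.2 + 68.4 + 48.2)/6 = 67.6000
Deviations from mean: 3.8000, 2.0000, 12.2000, 0.6000, 0.8000, -19.4000
Numerator Σ_{t=1}^{5}(y_t−ȳ)(y_{t+1}−ȳ) = 24.2800
Denominator Σ(y_t−ȳ)² = 544.6400
r_1 = 24.2800 / 544.6400 = 0.045

0.045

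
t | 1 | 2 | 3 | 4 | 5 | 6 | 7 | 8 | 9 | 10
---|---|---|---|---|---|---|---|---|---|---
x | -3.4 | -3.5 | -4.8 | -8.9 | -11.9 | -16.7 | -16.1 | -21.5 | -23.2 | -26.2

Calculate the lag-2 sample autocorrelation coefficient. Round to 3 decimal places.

Mean x̄ = (-3.4 − 3.5 − 4.8 − 8.9 − 11.9 − 16.7 − 16.1 − 21.5 − 23.2 − 26.2)/10 = -13.6200
Numerator Σ_{t=1}^{8}(x_t−x̄)(x_{t+2}−x̄) = 281.4332
Denominator Σ(x_t−x̄)² = 637.6560
r_2 = 281.4332 / 637.6560 = 0.441

0.441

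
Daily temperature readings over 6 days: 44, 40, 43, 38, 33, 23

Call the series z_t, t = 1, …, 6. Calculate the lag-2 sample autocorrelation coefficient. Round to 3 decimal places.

Mean z̄ = (44 + 40 + 43 + 38 + 33 + 23)/6 = 36.8333
Deviations from mean: 7.1667, 3.1667, 6.1667, 1.1667, -3.8333, -13.8333
Σ(z_t−z̄)(z_{t+2}−z̄) = (44.1944) + (3.6944) + (-23.6389) + (-16.1389) = 8.1111
Denominator Σ(z_t−z̄)² = 306.8333
r_2 = 8.1111 / 306.8333 = 0.026

0.026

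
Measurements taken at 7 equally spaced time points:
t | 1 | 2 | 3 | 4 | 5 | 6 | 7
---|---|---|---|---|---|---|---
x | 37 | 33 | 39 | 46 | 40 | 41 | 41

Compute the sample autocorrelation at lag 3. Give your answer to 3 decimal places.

-0.115

Mean x̄ = (37 + 33 + 39 + 46 + 40 + 41 + 41)/7 = 39.5714
Deviations from mean: -2.5714, -6.5714, -0.5714, 6.4286, 0.4286, 1.4286, 1.4286
Σ(x_t−x̄)(x_{t+3}−x̄) = (-16.5306) + (-2.8163) + (-0.8163) + (9.1837) = -10.9796
Denominator Σ(x_t−x̄)² = 95.7143
r_3 = -10.9796 / 95.7143 = -0.115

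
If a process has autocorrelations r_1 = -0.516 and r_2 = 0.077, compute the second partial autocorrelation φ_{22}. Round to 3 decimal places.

-0.258

φ_{22} = (r_2 − r_1²) / (1 − r_1²)
r_1² = (-0.516)² = 0.266256
Numerator = 0.077 − 0.2663 = -0.1893; denominator = 1 − 0.2663 = 0.7337
φ_{22} = -0.1893 / 0.7337 = -0.258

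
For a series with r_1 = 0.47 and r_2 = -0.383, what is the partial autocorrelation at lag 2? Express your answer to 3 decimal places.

φ_{22} = (r_2 − r_1²) / (1 − r_1²)
r_1² = (0.47)² = 0.2209
Numerator = -0.383 − 0.2209 = -0.6039; denominator = 1 − 0.2209 = 0.7791
φ_{22} = -0.6039 / 0.7791 = -0.775

-0.775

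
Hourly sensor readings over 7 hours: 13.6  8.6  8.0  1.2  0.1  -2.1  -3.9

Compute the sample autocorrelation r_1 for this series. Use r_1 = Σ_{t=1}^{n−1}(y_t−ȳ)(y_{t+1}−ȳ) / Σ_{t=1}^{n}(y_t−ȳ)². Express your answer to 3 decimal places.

0.528

Mean ȳ = (13.6 + 8.6 + 8.0 + 1.2 + 0.1 − 2.1 − 3.9)/7 = 3.6429
Σ(y_t−ȳ)(y_{t+1}−ȳ) = (49.3590) + (21.5990) + (-10.6439) + (8.6547) + (20.3461) + (43.3176) = 132.6324
Denominator Σ(y_t−ȳ)² = 251.0971
r_1 = 132.6324 / 251.0971 = 0.528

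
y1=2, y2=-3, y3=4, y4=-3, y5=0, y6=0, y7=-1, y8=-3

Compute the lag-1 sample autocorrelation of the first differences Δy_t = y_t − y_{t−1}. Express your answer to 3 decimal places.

First differences Δy: -5, 7, -7, 3, 0, -1, -2
Mean of differences = -0.7143
Numerator Σ(Δy_t−Δȳ)(Δy_{t+1}−Δȳ) = -102.0816
Denominator Σ(Δy_t−Δȳ)² = 133.4286
r_1(Δy) = -102.0816 / 133.4286 = -0.765

-0.765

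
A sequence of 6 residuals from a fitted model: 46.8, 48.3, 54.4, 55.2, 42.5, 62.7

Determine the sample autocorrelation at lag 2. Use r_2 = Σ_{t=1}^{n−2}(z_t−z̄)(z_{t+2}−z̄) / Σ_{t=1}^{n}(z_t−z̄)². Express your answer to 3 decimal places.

-0.043

Mean z̄ = (46.8 + 48.3 + 54.4 + 55.2 + 42.5 + 62.7)/6 = 51.6500
Deviations from mean: -4.8500, -3.3500, 2.7500, 3.5500, -9.1500, 11.0500
Σ(z_t−z̄)(z_{t+2}−z̄) = (-13.3375) + (-11.8925) + (-25.1625) + (39.2275) = -11.1650
Denominator Σ(z_t−z̄)² = 260.7350
r_2 = -11.1650 / 260.7350 = -0.043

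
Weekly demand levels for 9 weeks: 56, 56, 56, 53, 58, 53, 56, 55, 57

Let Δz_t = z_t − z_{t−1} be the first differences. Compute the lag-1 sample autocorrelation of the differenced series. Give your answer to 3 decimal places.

-0.822

First differences Δz: 0, 0, -3, 5, -5, 3, -1, 2
Mean of differences = 0.1250
Numerator Σ(Δz_t−Δz̄)(Δz_{t+1}−Δz̄) = -59.8906
Denominator Σ(Δz_t−Δz̄)² = 72.8750
r_1(Δz) = -59.8906 / 72.8750 = -0.822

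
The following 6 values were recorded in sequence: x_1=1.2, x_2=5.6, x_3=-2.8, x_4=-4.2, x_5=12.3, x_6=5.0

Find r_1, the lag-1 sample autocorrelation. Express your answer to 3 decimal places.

Mean x̄ = (1.2 + 5.6 − 2.8 − 4.2 + 12.3 + 5.0)/6 = 2.8500
Deviations from mean: -1.6500, 2.7500, -5.6500, -7.0500, 9.4500, 2.1500
Σ(x_t−x̄)(x_{t+1}−x̄) = (-4.5375) + (-15.5375) + (39.8325) + (-66.6225) + (20.3175) = -26.5475
Denominator Σ(x_t−x̄)² = 185.8350
r_1 = -26.5475 / 185.8350 = -0.143

-0.143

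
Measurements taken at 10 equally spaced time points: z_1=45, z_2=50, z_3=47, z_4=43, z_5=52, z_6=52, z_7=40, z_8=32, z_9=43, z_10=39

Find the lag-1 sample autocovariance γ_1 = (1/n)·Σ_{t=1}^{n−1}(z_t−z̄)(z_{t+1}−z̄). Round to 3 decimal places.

Mean z̄ = (45 + 50 + 47 + 43 + 52 + 52 + 40 + 32 + 43 + 39)/10 = 44.3000
Σ_{t=1}^{9}(z_t−z̄)(z_{t+1}−z̄) = 107.8100
γ_1 = 107.8100 / 10 = 10.781

10.781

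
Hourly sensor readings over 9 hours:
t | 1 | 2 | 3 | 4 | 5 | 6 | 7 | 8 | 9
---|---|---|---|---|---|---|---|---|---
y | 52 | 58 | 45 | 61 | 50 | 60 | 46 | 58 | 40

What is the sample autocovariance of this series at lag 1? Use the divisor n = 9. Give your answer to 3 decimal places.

-33.129

Mean ȳ = (52 + 58 + 45 + 61 + 50 + 60 + 46 + 58 + 40)/9 = 52.2222
Σ_{t=1}^{8}(y_t−ȳ)(y_{t+1}−ȳ) = -298.1605
γ_1 = -298.1605 / 9 = -33.129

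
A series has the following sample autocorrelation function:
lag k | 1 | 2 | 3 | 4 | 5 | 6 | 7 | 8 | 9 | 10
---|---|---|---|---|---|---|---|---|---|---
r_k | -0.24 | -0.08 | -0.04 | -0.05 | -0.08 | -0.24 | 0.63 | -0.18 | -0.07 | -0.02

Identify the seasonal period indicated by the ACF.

The largest autocorrelation is r_7 = 0.63; the remaining lags stay at or below -0.02.
The dominant spike at lag 7 indicates a seasonal period of 7.

7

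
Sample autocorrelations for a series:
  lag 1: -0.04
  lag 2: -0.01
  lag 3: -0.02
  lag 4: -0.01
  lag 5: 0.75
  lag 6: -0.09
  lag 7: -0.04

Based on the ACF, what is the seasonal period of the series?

5

The largest autocorrelation is r_5 = 0.75; the remaining lags stay at or below -0.01.
The dominant spike at lag 5 indicates a seasonal period of 5.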